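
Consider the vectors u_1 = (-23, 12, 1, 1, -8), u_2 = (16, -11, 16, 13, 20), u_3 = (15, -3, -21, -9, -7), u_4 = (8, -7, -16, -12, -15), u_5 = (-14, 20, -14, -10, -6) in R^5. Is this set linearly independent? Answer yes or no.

yes

Form the matrix with these vectors as rows and row reduce.
R2 ← R2 + (16/23)·R1: [0, -61/23, 384/23, 315/23, 332/23]
R3 ← R3 + (15/23)·R1: [0, 111/23, -468/23, -192/23, -281/23]
R4 ← R4 + (8/23)·R1: [0, -65/23, -360/23, -268/23, -409/23]
R5 ← R5 − (14/23)·R1: [0, 292/23, -336/23, -244/23, -26/23]
R3 ← R3 + (111/61)·R2: [0, 0, 612/61, 1011/61, 857/61]
R4 ← R4 − (65/61)·R2: [0, 0, -2040/61, -1601/61, -2023/61]
R5 ← R5 + (292/61)·R2: [0, 0, 3984/61, 3352/61, 4146/61]
R4 ← R4 + (10/3)·R3: [0, 0, 0, 29, 41/3]
R5 ← R5 − (332/51)·R3: [0, 0, 0, -900/17, -1198/51]
R5 ← R5 + (900/493)·R4: [0, 0, 0, 0, 2158/1479]
5 nonzero rows, so the 5 vectors span a space of dimension 5.
Since 5 = 5, the vectors are linearly independent.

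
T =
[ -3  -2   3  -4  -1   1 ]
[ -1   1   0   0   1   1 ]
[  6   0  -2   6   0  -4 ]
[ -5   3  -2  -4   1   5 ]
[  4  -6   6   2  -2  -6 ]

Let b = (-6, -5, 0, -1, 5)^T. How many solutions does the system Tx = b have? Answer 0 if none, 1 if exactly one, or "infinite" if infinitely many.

0

Row reduce the augmented matrix [T | b].
R2 ← R2 − (1/3)·R1: [0, 5/3, -1, 4/3, 4/3, 2/3, -3]
R3 ← R3 + (2)·R1: [0, -4, 4, -2, -2, -2, -12]
R4 ← R4 − (5/3)·R1: [0, 19/3, -7, 8/3, 8/3, 10/3, 9]
R5 ← R5 + (4/3)·R1: [0, -26/3, 10, -10/3, -10/3, -14/3, -3]
R3 ← R3 + (12/5)·R2: [0, 0, 8/5, 6/5, 6/5, -2/5, -96/5]
R4 ← R4 − (19/5)·R2: [0, 0, -16/5, -12/5, -12/5, 4/5, 102/5]
R5 ← R5 + (26/5)·R2: [0, 0, 24/5, 18/5, 18/5, -6/5, -93/5]
R4 ← R4 + (2)·R3: [0, 0, 0, 0, 0, 0, -18]
R5 ← R5 − (3)·R3: [0, 0, 0, 0, 0, 0, 39]
R5 ← R5 + (13/6)·R4: [0, 0, 0, 0, 0, 0, 0]
The echelon form has 4 nonzero rows; the last pivot sits in the augmented column, so rank(T) = 3 but rank([T|b]) = 4.
Since the ranks differ, the system is inconsistent.
It has no solutions.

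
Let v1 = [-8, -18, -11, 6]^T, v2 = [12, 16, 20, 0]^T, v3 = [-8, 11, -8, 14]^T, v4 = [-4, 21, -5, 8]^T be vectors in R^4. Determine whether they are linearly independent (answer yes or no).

Form the matrix with these vectors as rows and row reduce.
R2 ← R2 + (3/2)·R1: [0, -11, 7/2, 9]
R3 ← R3 − R1: [0, 29, 3, 8]
R4 ← R4 − (1/2)·R1: [0, 30, 1/2, 5]
R3 ← R3 + (29/11)·R2: [0, 0, 269/22, 349/11]
R4 ← R4 + (30/11)·R2: [0, 0, 221/22, 325/11]
R4 ← R4 − (221/269)·R3: [0, 0, 0, 936/269]
4 nonzero rows, so the 4 vectors span a space of dimension 4.
Since 4 = 4, the vectors are linearly independent.

yes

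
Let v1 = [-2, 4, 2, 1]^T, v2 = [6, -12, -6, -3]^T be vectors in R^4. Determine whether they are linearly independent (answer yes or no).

Form the matrix with these vectors as rows and row reduce.
R2 ← R2 + (3)·R1: [0, 0, 0, 0]
1 nonzero row, so the 2 vectors span a space of dimension 1.
Since 1 < 2, the vectors are linearly dependent.

no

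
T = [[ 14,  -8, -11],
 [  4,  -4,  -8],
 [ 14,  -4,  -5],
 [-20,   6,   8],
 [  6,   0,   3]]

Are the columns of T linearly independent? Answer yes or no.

yes

Row reduce T to echelon form.
R2 ← R2 − (2/7)·R1: [0, -12/7, -34/7]
R3 ← R3 − R1: [0, 4, 6]
R4 ← R4 + (10/7)·R1: [0, -38/7, -54/7]
R5 ← R5 − (3/7)·R1: [0, 24/7, 54/7]
R3 ← R3 + (7/3)·R2: [0, 0, -16/3]
R4 ← R4 − (19/6)·R2: [0, 0, 23/3]
R5 ← R5 + (2)·R2: [0, 0, -2]
R4 ← R4 + (23/16)·R3: [0, 0, 0]
R5 ← R5 − (3/8)·R3: [0, 0, 0]
3 pivots among 3 columns.
Every column is a pivot column, so the columns are linearly independent.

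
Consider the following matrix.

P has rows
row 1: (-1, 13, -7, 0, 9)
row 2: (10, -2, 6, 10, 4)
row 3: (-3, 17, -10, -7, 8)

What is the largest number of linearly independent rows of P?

Row reduce to echelon form.
R2 ← R2 + (10)·R1: [0, 128, -64, 10, 94]
R3 ← R3 − (3)·R1: [0, -22, 11, -7, -19]
R3 ← R3 + (11/64)·R2: [0, 0, 0, -169/32, -91/32]
Echelon form has 3 nonzero rows, so rank(P) = 3.
The rank gives the maximum number of linearly independent rows: 3.

3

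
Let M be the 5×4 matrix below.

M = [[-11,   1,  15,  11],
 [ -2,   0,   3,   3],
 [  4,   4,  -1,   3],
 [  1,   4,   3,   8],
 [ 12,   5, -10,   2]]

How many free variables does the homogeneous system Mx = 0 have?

Row reduce to echelon form.
R2 ← R2 − (2/11)·R1: [0, -2/11, 3/11, 1]
R3 ← R3 + (4/11)·R1: [0, 48/11, 49/11, 7]
R4 ← R4 + (1/11)·R1: [0, 45/11, 48/11, 9]
R5 ← R5 + (12/11)·R1: [0, 67/11, 70/11, 14]
R3 ← R3 + (24)·R2: [0, 0, 11, 31]
R4 ← R4 + (45/2)·R2: [0, 0, 21/2, 63/2]
R5 ← R5 + (67/2)·R2: [0, 0, 31/2, 95/2]
R4 ← R4 − (21/22)·R3: [0, 0, 0, 21/11]
R5 ← R5 − (31/22)·R3: [0, 0, 0, 42/11]
R5 ← R5 − (2)·R4: [0, 0, 0, 0]
4 nonzero rows, so rank(M) = 4.
M has 4 columns; by rank–nullity, nullity = 4 − 4 = 0.

0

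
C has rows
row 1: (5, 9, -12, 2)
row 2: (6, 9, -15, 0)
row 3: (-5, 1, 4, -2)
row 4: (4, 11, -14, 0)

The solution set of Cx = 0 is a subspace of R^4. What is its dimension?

1

Row reduce to echelon form.
R2 ← R2 − (6/5)·R1: [0, -9/5, -3/5, -12/5]
R3 ← R3 + R1: [0, 10, -8, 0]
R4 ← R4 − (4/5)·R1: [0, 19/5, -22/5, -8/5]
R3 ← R3 + (50/9)·R2: [0, 0, -34/3, -40/3]
R4 ← R4 + (19/9)·R2: [0, 0, -17/3, -20/3]
R4 ← R4 − (1/2)·R3: [0, 0, 0, 0]
3 nonzero rows, so rank(C) = 3.
C has 4 columns; by rank–nullity, nullity = 4 − 3 = 1.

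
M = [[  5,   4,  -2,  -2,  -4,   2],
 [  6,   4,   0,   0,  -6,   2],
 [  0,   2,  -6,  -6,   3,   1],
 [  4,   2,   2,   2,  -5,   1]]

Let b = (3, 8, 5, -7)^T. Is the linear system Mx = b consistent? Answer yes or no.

Row reduce the augmented matrix [M | b].
R2 ← R2 − (6/5)·R1: [0, -4/5, 12/5, 12/5, -6/5, -2/5, 22/5]
R4 ← R4 − (4/5)·R1: [0, -6/5, 18/5, 18/5, -9/5, -3/5, -47/5]
R3 ← R3 + (5/2)·R2: [0, 0, 0, 0, 0, 0, 16]
R4 ← R4 − (3/2)·R2: [0, 0, 0, 0, 0, 0, -16]
R4 ← R4 + R3: [0, 0, 0, 0, 0, 0, 0]
The echelon form has 3 nonzero rows; the last pivot sits in the augmented column, so rank(M) = 2 but rank([M|b]) = 3.
Since the ranks differ, the system is inconsistent.

no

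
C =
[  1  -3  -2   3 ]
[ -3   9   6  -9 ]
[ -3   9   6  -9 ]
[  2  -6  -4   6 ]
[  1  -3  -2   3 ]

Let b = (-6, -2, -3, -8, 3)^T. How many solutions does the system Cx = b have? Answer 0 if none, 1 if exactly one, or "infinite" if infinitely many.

0

Row reduce the augmented matrix [C | b].
R2 ← R2 + (3)·R1: [0, 0, 0, 0, -20]
R3 ← R3 + (3)·R1: [0, 0, 0, 0, -21]
R4 ← R4 − (2)·R1: [0, 0, 0, 0, 4]
R5 ← R5 − R1: [0, 0, 0, 0, 9]
R3 ← R3 − (21/20)·R2: [0, 0, 0, 0, 0]
R4 ← R4 + (1/5)·R2: [0, 0, 0, 0, 0]
R5 ← R5 + (9/20)·R2: [0, 0, 0, 0, 0]
The echelon form has 2 nonzero rows; the last pivot sits in the augmented column, so rank(C) = 1 but rank([C|b]) = 2.
Since the ranks differ, the system is inconsistent.
It has no solutions.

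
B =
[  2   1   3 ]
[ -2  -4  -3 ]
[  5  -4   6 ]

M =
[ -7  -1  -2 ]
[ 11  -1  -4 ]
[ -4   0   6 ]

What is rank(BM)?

First compute BM:
[[-15,  -3,  10],
 [-18,   6,   2],
 [-103,  -1,  42]]
Now row reduce the product.
R2 ← R2 − (6/5)·R1: [0, 48/5, -10]
R3 ← R3 − (103/15)·R1: [0, 98/5, -80/3]
R3 ← R3 − (49/24)·R2: [0, 0, -25/4]
3 nonzero rows, so rank(BM) = 3.

3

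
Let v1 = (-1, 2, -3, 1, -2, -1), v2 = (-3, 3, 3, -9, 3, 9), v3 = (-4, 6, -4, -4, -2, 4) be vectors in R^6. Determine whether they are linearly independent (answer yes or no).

no

Form the matrix with these vectors as rows and row reduce.
R2 ← R2 − (3)·R1: [0, -3, 12, -12, 9, 12]
R3 ← R3 − (4)·R1: [0, -2, 8, -8, 6, 8]
R3 ← R3 − (2/3)·R2: [0, 0, 0, 0, 0, 0]
2 nonzero rows, so the 3 vectors span a space of dimension 2.
Since 2 < 3, the vectors are linearly dependent.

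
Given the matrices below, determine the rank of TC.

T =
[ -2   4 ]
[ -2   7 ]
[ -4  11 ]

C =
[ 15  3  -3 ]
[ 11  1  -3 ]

First compute TC:
[[ 14,  -2,  -6],
 [ 47,   1, -15],
 [ 61,  -1, -21]]
Now row reduce the product.
R2 ← R2 − (47/14)·R1: [0, 54/7, 36/7]
R3 ← R3 − (61/14)·R1: [0, 54/7, 36/7]
R3 ← R3 − R2: [0, 0, 0]
2 nonzero rows, so rank(TC) = 2.

2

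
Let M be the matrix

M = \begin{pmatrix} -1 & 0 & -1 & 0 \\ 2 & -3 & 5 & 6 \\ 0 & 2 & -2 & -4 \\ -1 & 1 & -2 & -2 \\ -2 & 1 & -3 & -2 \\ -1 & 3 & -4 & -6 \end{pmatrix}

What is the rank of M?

2

Row reduce to echelon form.
R2 ← R2 + (2)·R1: [0, -3, 3, 6]
R4 ← R4 − R1: [0, 1, -1, -2]
R5 ← R5 − (2)·R1: [0, 1, -1, -2]
R6 ← R6 − R1: [0, 3, -3, -6]
R3 ← R3 + (2/3)·R2: [0, 0, 0, 0]
R4 ← R4 + (1/3)·R2: [0, 0, 0, 0]
R5 ← R5 + (1/3)·R2: [0, 0, 0, 0]
R6 ← R6 + R2: [0, 0, 0, 0]
Echelon form has 2 nonzero rows, so rank(M) = 2.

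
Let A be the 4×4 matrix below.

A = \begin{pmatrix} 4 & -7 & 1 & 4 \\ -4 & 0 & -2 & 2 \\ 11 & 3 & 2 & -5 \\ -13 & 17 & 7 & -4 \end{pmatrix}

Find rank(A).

4

Row reduce to echelon form.
R2 ← R2 + R1: [0, -7, -1, 6]
R3 ← R3 − (11/4)·R1: [0, 89/4, -3/4, -16]
R4 ← R4 + (13/4)·R1: [0, -23/4, 41/4, 9]
R3 ← R3 + (89/28)·R2: [0, 0, -55/14, 43/14]
R4 ← R4 − (23/28)·R2: [0, 0, 155/14, 57/14]
R4 ← R4 + (31/11)·R3: [0, 0, 0, 140/11]
Echelon form has 4 nonzero rows, so rank(A) = 4.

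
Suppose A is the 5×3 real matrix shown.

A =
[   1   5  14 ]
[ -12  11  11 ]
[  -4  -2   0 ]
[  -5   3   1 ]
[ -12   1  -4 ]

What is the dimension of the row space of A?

3

Row reduce to echelon form.
R2 ← R2 + (12)·R1: [0, 71, 179]
R3 ← R3 + (4)·R1: [0, 18, 56]
R4 ← R4 + (5)·R1: [0, 28, 71]
R5 ← R5 + (12)·R1: [0, 61, 164]
R3 ← R3 − (18/71)·R2: [0, 0, 754/71]
R4 ← R4 − (28/71)·R2: [0, 0, 29/71]
R5 ← R5 − (61/71)·R2: [0, 0, 725/71]
R4 ← R4 − (1/26)·R3: [0, 0, 0]
R5 ← R5 − (25/26)·R3: [0, 0, 0]
Echelon form has 3 nonzero rows, so rank(A) = 3.
The row space has dimension equal to the rank: 3.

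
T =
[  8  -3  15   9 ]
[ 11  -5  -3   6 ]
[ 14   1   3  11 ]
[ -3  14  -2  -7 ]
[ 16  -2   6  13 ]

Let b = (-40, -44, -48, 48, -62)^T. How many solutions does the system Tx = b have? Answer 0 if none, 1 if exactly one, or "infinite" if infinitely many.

1

Row reduce the augmented matrix [T | b].
R2 ← R2 − (11/8)·R1: [0, -7/8, -189/8, -51/8, 11]
R3 ← R3 − (7/4)·R1: [0, 25/4, -93/4, -19/4, 22]
R4 ← R4 + (3/8)·R1: [0, 103/8, 29/8, -29/8, 33]
R5 ← R5 − (2)·R1: [0, 4, -24, -5, 18]
R3 ← R3 + (50/7)·R2: [0, 0, -192, -352/7, 704/7]
R4 ← R4 + (103/7)·R2: [0, 0, -344, -682/7, 1364/7]
R5 ← R5 + (32/7)·R2: [0, 0, -132, -239/7, 478/7]
R4 ← R4 − (43/24)·R3: [0, 0, 0, -22/3, 44/3]
R5 ← R5 − (11/16)·R3: [0, 0, 0, 3/7, -6/7]
R5 ← R5 + (9/154)·R4: [0, 0, 0, 0, 0]
The echelon form has 4 nonzero rows, and every pivot lies in the first 4 columns, so rank(T) = rank([T|b]) = 4.
The system is consistent.
rank = 4 = number of unknowns, so the solution is unique.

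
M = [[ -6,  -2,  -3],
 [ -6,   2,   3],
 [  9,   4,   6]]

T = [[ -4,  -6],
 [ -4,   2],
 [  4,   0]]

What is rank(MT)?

First compute MT:
[[ 20,  32],
 [ 28,  40],
 [-28, -46]]
Now row reduce the product.
R2 ← R2 − (7/5)·R1: [0, -24/5]
R3 ← R3 + (7/5)·R1: [0, -6/5]
R3 ← R3 − (1/4)·R2: [0, 0]
2 nonzero rows, so rank(MT) = 2.

2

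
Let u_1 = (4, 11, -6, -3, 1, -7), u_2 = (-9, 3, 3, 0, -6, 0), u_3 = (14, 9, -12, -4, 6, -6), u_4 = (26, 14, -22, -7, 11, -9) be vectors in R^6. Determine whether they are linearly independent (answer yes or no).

Form the matrix with these vectors as rows and row reduce.
R2 ← R2 + (9/4)·R1: [0, 111/4, -21/2, -27/4, -15/4, -63/4]
R3 ← R3 − (7/2)·R1: [0, -59/2, 9, 13/2, 5/2, 37/2]
R4 ← R4 − (13/2)·R1: [0, -115/2, 17, 25/2, 9/2, 73/2]
R3 ← R3 + (118/111)·R2: [0, 0, -80/37, -25/37, -55/37, 65/37]
R4 ← R4 + (230/111)·R2: [0, 0, -176/37, -55/37, -121/37, 143/37]
R4 ← R4 − (11/5)·R3: [0, 0, 0, 0, 0, 0]
3 nonzero rows, so the 4 vectors span a space of dimension 3.
Since 3 < 4, the vectors are linearly dependent.

no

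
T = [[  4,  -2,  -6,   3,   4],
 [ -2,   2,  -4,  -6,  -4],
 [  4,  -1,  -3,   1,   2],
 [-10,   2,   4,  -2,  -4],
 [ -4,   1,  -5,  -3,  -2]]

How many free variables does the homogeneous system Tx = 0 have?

Row reduce to echelon form.
R2 ← R2 + (1/2)·R1: [0, 1, -7, -9/2, -2]
R3 ← R3 − R1: [0, 1, 3, -2, -2]
R4 ← R4 + (5/2)·R1: [0, -3, -11, 11/2, 6]
R5 ← R5 + R1: [0, -1, -11, 0, 2]
R3 ← R3 − R2: [0, 0, 10, 5/2, 0]
R4 ← R4 + (3)·R2: [0, 0, -32, -8, 0]
R5 ← R5 + R2: [0, 0, -18, -9/2, 0]
R4 ← R4 + (16/5)·R3: [0, 0, 0, 0, 0]
R5 ← R5 + (9/5)·R3: [0, 0, 0, 0, 0]
3 nonzero rows, so rank(T) = 3.
T has 5 columns; by rank–nullity, nullity = 5 − 3 = 2.

2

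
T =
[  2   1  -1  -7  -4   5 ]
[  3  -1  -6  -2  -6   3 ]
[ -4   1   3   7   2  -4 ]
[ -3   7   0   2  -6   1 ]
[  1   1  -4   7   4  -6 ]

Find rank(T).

Row reduce to echelon form.
R2 ← R2 − (3/2)·R1: [0, -5/2, -9/2, 17/2, 0, -9/2]
R3 ← R3 + (2)·R1: [0, 3, 1, -7, -6, 6]
R4 ← R4 + (3/2)·R1: [0, 17/2, -3/2, -17/2, -12, 17/2]
R5 ← R5 − (1/2)·R1: [0, 1/2, -7/2, 21/2, 6, -17/2]
R3 ← R3 + (6/5)·R2: [0, 0, -22/5, 16/5, -6, 3/5]
R4 ← R4 + (17/5)·R2: [0, 0, -84/5, 102/5, -12, -34/5]
R5 ← R5 + (1/5)·R2: [0, 0, -22/5, 61/5, 6, -47/5]
R4 ← R4 − (42/11)·R3: [0, 0, 0, 90/11, 120/11, -100/11]
R5 ← R5 − R3: [0, 0, 0, 9, 12, -10]
R5 ← R5 − (11/10)·R4: [0, 0, 0, 0, 0, 0]
Echelon form has 4 nonzero rows, so rank(T) = 4.

4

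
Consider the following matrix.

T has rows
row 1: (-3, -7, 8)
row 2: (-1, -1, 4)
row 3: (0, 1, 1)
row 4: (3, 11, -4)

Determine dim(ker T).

1

Row reduce to echelon form.
R2 ← R2 − (1/3)·R1: [0, 4/3, 4/3]
R4 ← R4 + R1: [0, 4, 4]
R3 ← R3 − (3/4)·R2: [0, 0, 0]
R4 ← R4 − (3)·R2: [0, 0, 0]
2 nonzero rows, so rank(T) = 2.
T has 3 columns; by rank–nullity, nullity = 3 − 2 = 1.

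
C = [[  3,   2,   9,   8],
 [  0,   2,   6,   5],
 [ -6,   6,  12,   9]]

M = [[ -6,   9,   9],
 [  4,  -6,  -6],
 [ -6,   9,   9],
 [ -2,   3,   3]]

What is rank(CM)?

1

First compute CM:
[[-80, 120, 120],
 [-38,  57,  57],
 [-30,  45,  45]]
Now row reduce the product.
R2 ← R2 − (19/40)·R1: [0, 0, 0]
R3 ← R3 − (3/8)·R1: [0, 0, 0]
1 nonzero row, so rank(CM) = 1.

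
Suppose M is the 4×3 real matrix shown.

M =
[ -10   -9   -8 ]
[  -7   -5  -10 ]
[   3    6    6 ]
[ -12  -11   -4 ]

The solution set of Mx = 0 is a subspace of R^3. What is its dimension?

Row reduce to echelon form.
R2 ← R2 − (7/10)·R1: [0, 13/10, -22/5]
R3 ← R3 + (3/10)·R1: [0, 33/10, 18/5]
R4 ← R4 − (6/5)·R1: [0, -1/5, 28/5]
R3 ← R3 − (33/13)·R2: [0, 0, 192/13]
R4 ← R4 + (2/13)·R2: [0, 0, 64/13]
R4 ← R4 − (1/3)·R3: [0, 0, 0]
3 nonzero rows, so rank(M) = 3.
M has 3 columns; by rank–nullity, nullity = 3 − 3 = 0.

0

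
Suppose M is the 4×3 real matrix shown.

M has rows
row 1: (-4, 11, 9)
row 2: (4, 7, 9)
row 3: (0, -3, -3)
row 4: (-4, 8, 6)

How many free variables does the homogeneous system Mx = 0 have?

Row reduce to echelon form.
R2 ← R2 + R1: [0, 18, 18]
R4 ← R4 − R1: [0, -3, -3]
R3 ← R3 + (1/6)·R2: [0, 0, 0]
R4 ← R4 + (1/6)·R2: [0, 0, 0]
2 nonzero rows, so rank(M) = 2.
M has 3 columns; by rank–nullity, nullity = 3 − 2 = 1.

1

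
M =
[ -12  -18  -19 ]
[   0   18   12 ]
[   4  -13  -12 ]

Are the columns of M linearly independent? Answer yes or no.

Row reduce M to echelon form.
R3 ← R3 + (1/3)·R1: [0, -19, -55/3]
R3 ← R3 + (19/18)·R2: [0, 0, -17/3]
3 pivots among 3 columns.
Every column is a pivot column, so the columns are linearly independent.

yes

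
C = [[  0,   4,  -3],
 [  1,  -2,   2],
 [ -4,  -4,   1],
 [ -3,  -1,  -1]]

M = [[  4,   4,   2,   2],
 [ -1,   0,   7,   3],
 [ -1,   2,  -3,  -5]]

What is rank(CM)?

3

First compute CM:
[[ -1,  -6,  37,  27],
 [  4,   8, -18, -14],
 [-13, -14, -39, -25],
 [-10, -14, -10,  -4]]
Now row reduce the product.
R2 ← R2 + (4)·R1: [0, -16, 130, 94]
R3 ← R3 − (13)·R1: [0, 64, -520, -376]
R4 ← R4 − (10)·R1: [0, 46, -380, -274]
R3 ← R3 + (4)·R2: [0, 0, 0, 0]
R4 ← R4 + (23/8)·R2: [0, 0, -25/4, -15/4]
Swap R3 ↔ R4
3 nonzero rows, so rank(CM) = 3.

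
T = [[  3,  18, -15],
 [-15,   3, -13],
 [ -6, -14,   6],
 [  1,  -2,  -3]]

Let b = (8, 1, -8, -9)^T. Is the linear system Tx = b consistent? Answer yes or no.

no

Row reduce the augmented matrix [T | b].
R2 ← R2 + (5)·R1: [0, 93, -88, 41]
R3 ← R3 + (2)·R1: [0, 22, -24, 8]
R4 ← R4 − (1/3)·R1: [0, -8, 2, -35/3]
R3 ← R3 − (22/93)·R2: [0, 0, -296/93, -158/93]
R4 ← R4 + (8/93)·R2: [0, 0, -518/93, -757/93]
R4 ← R4 − (7/4)·R3: [0, 0, 0, -31/6]
The echelon form has 4 nonzero rows; the last pivot sits in the augmented column, so rank(T) = 3 but rank([T|b]) = 4.
Since the ranks differ, the system is inconsistent.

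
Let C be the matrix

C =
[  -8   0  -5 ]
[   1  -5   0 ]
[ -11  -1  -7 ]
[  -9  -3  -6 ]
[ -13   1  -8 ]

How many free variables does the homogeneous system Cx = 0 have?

1

Row reduce to echelon form.
R2 ← R2 + (1/8)·R1: [0, -5, -5/8]
R3 ← R3 − (11/8)·R1: [0, -1, -1/8]
R4 ← R4 − (9/8)·R1: [0, -3, -3/8]
R5 ← R5 − (13/8)·R1: [0, 1, 1/8]
R3 ← R3 − (1/5)·R2: [0, 0, 0]
R4 ← R4 − (3/5)·R2: [0, 0, 0]
R5 ← R5 + (1/5)·R2: [0, 0, 0]
2 nonzero rows, so rank(C) = 2.
C has 3 columns; by rank–nullity, nullity = 3 − 2 = 1.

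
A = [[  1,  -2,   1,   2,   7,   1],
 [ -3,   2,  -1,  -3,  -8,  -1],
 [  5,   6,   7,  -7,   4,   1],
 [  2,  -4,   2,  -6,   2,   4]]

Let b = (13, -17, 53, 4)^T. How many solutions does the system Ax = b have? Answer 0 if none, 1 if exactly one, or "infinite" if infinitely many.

infinite

Row reduce the augmented matrix [A | b].
R2 ← R2 + (3)·R1: [0, -4, 2, 3, 13, 2, 22]
R3 ← R3 − (5)·R1: [0, 16, 2, -17, -31, -4, -12]
R4 ← R4 − (2)·R1: [0, 0, 0, -10, -12, 2, -22]
R3 ← R3 + (4)·R2: [0, 0, 10, -5, 21, 4, 76]
The echelon form has 4 nonzero rows, and every pivot lies in the first 6 columns, so rank(A) = rank([A|b]) = 4.
The system is consistent.
rank = 4 < 6 unknowns, so there are infinitely many solutions.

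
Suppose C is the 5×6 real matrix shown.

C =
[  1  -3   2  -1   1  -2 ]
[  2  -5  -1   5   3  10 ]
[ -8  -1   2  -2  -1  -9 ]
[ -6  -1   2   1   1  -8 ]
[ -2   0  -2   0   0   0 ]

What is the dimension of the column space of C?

Row reduce to echelon form.
R2 ← R2 − (2)·R1: [0, 1, -5, 7, 1, 14]
R3 ← R3 + (8)·R1: [0, -25, 18, -10, 7, -25]
R4 ← R4 + (6)·R1: [0, -19, 14, -5, 7, -20]
R5 ← R5 + (2)·R1: [0, -6, 2, -2, 2, -4]
R3 ← R3 + (25)·R2: [0, 0, -107, 165, 32, 325]
R4 ← R4 + (19)·R2: [0, 0, -81, 128, 26, 246]
R5 ← R5 + (6)·R2: [0, 0, -28, 40, 8, 80]
R4 ← R4 − (81/107)·R3: [0, 0, 0, 331/107, 190/107, -3/107]
R5 ← R5 − (28/107)·R3: [0, 0, 0, -340/107, -40/107, -540/107]
R5 ← R5 + (340/331)·R4: [0, 0, 0, 0, 480/331, -1680/331]
Echelon form has 5 nonzero rows, so rank(C) = 5.
The column space has dimension equal to the rank: 5.

5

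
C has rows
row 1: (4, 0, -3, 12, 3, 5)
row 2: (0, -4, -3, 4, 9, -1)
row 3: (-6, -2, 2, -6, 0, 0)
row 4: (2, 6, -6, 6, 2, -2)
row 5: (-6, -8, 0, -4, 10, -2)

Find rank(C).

Row reduce to echelon form.
R3 ← R3 + (3/2)·R1: [0, -2, -5/2, 12, 9/2, 15/2]
R4 ← R4 − (1/2)·R1: [0, 6, -9/2, 0, 1/2, -9/2]
R5 ← R5 + (3/2)·R1: [0, -8, -9/2, 14, 29/2, 11/2]
R3 ← R3 − (1/2)·R2: [0, 0, -1, 10, 0, 8]
R4 ← R4 + (3/2)·R2: [0, 0, -9, 6, 14, -6]
R5 ← R5 − (2)·R2: [0, 0, 3/2, 6, -7/2, 15/2]
R4 ← R4 − (9)·R3: [0, 0, 0, -84, 14, -78]
R5 ← R5 + (3/2)·R3: [0, 0, 0, 21, -7/2, 39/2]
R5 ← R5 + (1/4)·R4: [0, 0, 0, 0, 0, 0]
Echelon form has 4 nonzero rows, so rank(C) = 4.

4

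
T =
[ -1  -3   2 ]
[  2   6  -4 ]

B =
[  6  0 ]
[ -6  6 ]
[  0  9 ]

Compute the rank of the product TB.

1

First compute TB:
[[ 12,   0],
 [-24,   0]]
Now row reduce the product.
R2 ← R2 + (2)·R1: [0, 0]
1 nonzero row, so rank(TB) = 1.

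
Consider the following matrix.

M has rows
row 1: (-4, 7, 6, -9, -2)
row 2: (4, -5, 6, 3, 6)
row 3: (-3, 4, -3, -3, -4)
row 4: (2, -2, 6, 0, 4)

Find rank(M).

Row reduce to echelon form.
R2 ← R2 + R1: [0, 2, 12, -6, 4]
R3 ← R3 − (3/4)·R1: [0, -5/4, -15/2, 15/4, -5/2]
R4 ← R4 + (1/2)·R1: [0, 3/2, 9, -9/2, 3]
R3 ← R3 + (5/8)·R2: [0, 0, 0, 0, 0]
R4 ← R4 − (3/4)·R2: [0, 0, 0, 0, 0]
Echelon form has 2 nonzero rows, so rank(M) = 2.

2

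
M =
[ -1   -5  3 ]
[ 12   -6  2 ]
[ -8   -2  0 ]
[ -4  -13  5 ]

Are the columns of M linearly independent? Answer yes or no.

yes

Row reduce M to echelon form.
R2 ← R2 + (12)·R1: [0, -66, 38]
R3 ← R3 − (8)·R1: [0, 38, -24]
R4 ← R4 − (4)·R1: [0, 7, -7]
R3 ← R3 + (19/33)·R2: [0, 0, -70/33]
R4 ← R4 + (7/66)·R2: [0, 0, -98/33]
R4 ← R4 − (7/5)·R3: [0, 0, 0]
3 pivots among 3 columns.
Every column is a pivot column, so the columns are linearly independent.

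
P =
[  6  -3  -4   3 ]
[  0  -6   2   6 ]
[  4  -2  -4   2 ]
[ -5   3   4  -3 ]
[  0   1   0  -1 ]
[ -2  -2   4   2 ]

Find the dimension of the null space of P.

Row reduce to echelon form.
R3 ← R3 − (2/3)·R1: [0, 0, -4/3, 0]
R4 ← R4 + (5/6)·R1: [0, 1/2, 2/3, -1/2]
R6 ← R6 + (1/3)·R1: [0, -3, 8/3, 3]
R4 ← R4 + (1/12)·R2: [0, 0, 5/6, 0]
R5 ← R5 + (1/6)·R2: [0, 0, 1/3, 0]
R6 ← R6 − (1/2)·R2: [0, 0, 5/3, 0]
R4 ← R4 + (5/8)·R3: [0, 0, 0, 0]
R5 ← R5 + (1/4)·R3: [0, 0, 0, 0]
R6 ← R6 + (5/4)·R3: [0, 0, 0, 0]
3 nonzero rows, so rank(P) = 3.
P has 4 columns; by rank–nullity, nullity = 4 − 3 = 1.

1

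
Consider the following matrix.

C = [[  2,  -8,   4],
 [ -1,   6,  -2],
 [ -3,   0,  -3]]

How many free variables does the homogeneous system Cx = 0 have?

Row reduce to echelon form.
R2 ← R2 + (1/2)·R1: [0, 2, 0]
R3 ← R3 + (3/2)·R1: [0, -12, 3]
R3 ← R3 + (6)·R2: [0, 0, 3]
3 nonzero rows, so rank(C) = 3.
C has 3 columns; by rank–nullity, nullity = 3 − 3 = 0.

0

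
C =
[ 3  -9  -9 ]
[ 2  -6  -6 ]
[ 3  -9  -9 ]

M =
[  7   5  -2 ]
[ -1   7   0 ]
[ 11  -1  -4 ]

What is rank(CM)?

1

First compute CM:
[[-69, -39,  30],
 [-46, -26,  20],
 [-69, -39,  30]]
Now row reduce the product.
R2 ← R2 − (2/3)·R1: [0, 0, 0]
R3 ← R3 − R1: [0, 0, 0]
1 nonzero row, so rank(CM) = 1.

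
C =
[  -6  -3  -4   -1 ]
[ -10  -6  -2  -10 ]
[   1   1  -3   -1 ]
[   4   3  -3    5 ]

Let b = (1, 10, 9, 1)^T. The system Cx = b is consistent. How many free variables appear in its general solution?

Row reduce the augmented matrix [C | b].
R2 ← R2 − (5/3)·R1: [0, -1, 14/3, -25/3, 25/3]
R3 ← R3 + (1/6)·R1: [0, 1/2, -11/3, -7/6, 55/6]
R4 ← R4 + (2/3)·R1: [0, 1, -17/3, 13/3, 5/3]
R3 ← R3 + (1/2)·R2: [0, 0, -4/3, -16/3, 40/3]
R4 ← R4 + R2: [0, 0, -1, -4, 10]
R4 ← R4 − (3/4)·R3: [0, 0, 0, 0, 0]
The echelon form has 3 nonzero rows, and every pivot lies in the first 4 columns, so rank(C) = rank([C|b]) = 3.
The system is consistent.
Free variables = (unknowns) − (rank) = 4 − 3 = 1.

1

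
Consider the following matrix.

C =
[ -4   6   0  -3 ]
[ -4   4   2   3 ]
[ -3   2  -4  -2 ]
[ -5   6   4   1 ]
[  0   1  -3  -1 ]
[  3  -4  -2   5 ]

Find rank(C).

4

Row reduce to echelon form.
R2 ← R2 − R1: [0, -2, 2, 6]
R3 ← R3 − (3/4)·R1: [0, -5/2, -4, 1/4]
R4 ← R4 − (5/4)·R1: [0, -3/2, 4, 19/4]
R6 ← R6 + (3/4)·R1: [0, 1/2, -2, 11/4]
R3 ← R3 − (5/4)·R2: [0, 0, -13/2, -29/4]
R4 ← R4 − (3/4)·R2: [0, 0, 5/2, 1/4]
R5 ← R5 + (1/2)·R2: [0, 0, -2, 2]
R6 ← R6 + (1/4)·R2: [0, 0, -3/2, 17/4]
R4 ← R4 + (5/13)·R3: [0, 0, 0, -33/13]
R5 ← R5 − (4/13)·R3: [0, 0, 0, 55/13]
R6 ← R6 − (3/13)·R3: [0, 0, 0, 77/13]
R5 ← R5 + (5/3)·R4: [0, 0, 0, 0]
R6 ← R6 + (7/3)·R4: [0, 0, 0, 0]
Echelon form has 4 nonzero rows, so rank(C) = 4.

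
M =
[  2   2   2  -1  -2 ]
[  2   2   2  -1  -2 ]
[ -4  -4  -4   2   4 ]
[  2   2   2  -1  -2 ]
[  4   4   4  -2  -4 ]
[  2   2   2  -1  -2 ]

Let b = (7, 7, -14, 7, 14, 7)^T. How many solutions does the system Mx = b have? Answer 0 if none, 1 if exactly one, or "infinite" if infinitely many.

infinite

Row reduce the augmented matrix [M | b].
R2 ← R2 − R1: [0, 0, 0, 0, 0, 0]
R3 ← R3 + (2)·R1: [0, 0, 0, 0, 0, 0]
R4 ← R4 − R1: [0, 0, 0, 0, 0, 0]
R5 ← R5 − (2)·R1: [0, 0, 0, 0, 0, 0]
R6 ← R6 − R1: [0, 0, 0, 0, 0, 0]
The echelon form has 1 nonzero rows, and every pivot lies in the first 5 columns, so rank(M) = rank([M|b]) = 1.
The system is consistent.
rank = 1 < 5 unknowns, so there are infinitely many solutions.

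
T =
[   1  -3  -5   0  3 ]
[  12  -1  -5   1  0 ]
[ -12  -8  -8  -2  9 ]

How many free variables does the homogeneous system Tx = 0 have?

Row reduce to echelon form.
R2 ← R2 − (12)·R1: [0, 35, 55, 1, -36]
R3 ← R3 + (12)·R1: [0, -44, -68, -2, 45]
R3 ← R3 + (44/35)·R2: [0, 0, 8/7, -26/35, -9/35]
3 nonzero rows, so rank(T) = 3.
T has 5 columns; by rank–nullity, nullity = 5 − 3 = 2.

2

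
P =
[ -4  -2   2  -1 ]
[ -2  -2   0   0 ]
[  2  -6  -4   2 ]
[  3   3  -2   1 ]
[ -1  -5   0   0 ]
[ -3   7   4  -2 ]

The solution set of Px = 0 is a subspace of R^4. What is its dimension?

Row reduce to echelon form.
R2 ← R2 − (1/2)·R1: [0, -1, -1, 1/2]
R3 ← R3 + (1/2)·R1: [0, -7, -3, 3/2]
R4 ← R4 + (3/4)·R1: [0, 3/2, -1/2, 1/4]
R5 ← R5 − (1/4)·R1: [0, -9/2, -1/2, 1/4]
R6 ← R6 − (3/4)·R1: [0, 17/2, 5/2, -5/4]
R3 ← R3 − (7)·R2: [0, 0, 4, -2]
R4 ← R4 + (3/2)·R2: [0, 0, -2, 1]
R5 ← R5 − (9/2)·R2: [0, 0, 4, -2]
R6 ← R6 + (17/2)·R2: [0, 0, -6, 3]
R4 ← R4 + (1/2)·R3: [0, 0, 0, 0]
R5 ← R5 − R3: [0, 0, 0, 0]
R6 ← R6 + (3/2)·R3: [0, 0, 0, 0]
3 nonzero rows, so rank(P) = 3.
P has 4 columns; by rank–nullity, nullity = 4 − 3 = 1.

1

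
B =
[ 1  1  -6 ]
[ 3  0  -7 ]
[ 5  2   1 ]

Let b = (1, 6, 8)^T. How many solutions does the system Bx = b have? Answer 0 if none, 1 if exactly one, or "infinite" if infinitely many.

Row reduce the augmented matrix [B | b].
R2 ← R2 − (3)·R1: [0, -3, 11, 3]
R3 ← R3 − (5)·R1: [0, -3, 31, 3]
R3 ← R3 − R2: [0, 0, 20, 0]
The echelon form has 3 nonzero rows, and every pivot lies in the first 3 columns, so rank(B) = rank([B|b]) = 3.
The system is consistent.
rank = 3 = number of unknowns, so the solution is unique.

1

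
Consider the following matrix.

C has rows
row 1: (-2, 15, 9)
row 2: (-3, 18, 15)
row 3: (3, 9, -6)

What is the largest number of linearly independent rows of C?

3

Row reduce to echelon form.
R2 ← R2 − (3/2)·R1: [0, -9/2, 3/2]
R3 ← R3 + (3/2)·R1: [0, 63/2, 15/2]
R3 ← R3 + (7)·R2: [0, 0, 18]
Echelon form has 3 nonzero rows, so rank(C) = 3.
The rank gives the maximum number of linearly independent rows: 3.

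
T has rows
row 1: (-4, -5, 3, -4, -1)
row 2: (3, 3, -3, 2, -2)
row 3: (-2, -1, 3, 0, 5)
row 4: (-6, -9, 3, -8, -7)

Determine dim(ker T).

Row reduce to echelon form.
R2 ← R2 + (3/4)·R1: [0, -3/4, -3/4, -1, -11/4]
R3 ← R3 − (1/2)·R1: [0, 3/2, 3/2, 2, 11/2]
R4 ← R4 − (3/2)·R1: [0, -3/2, -3/2, -2, -11/2]
R3 ← R3 + (2)·R2: [0, 0, 0, 0, 0]
R4 ← R4 − (2)·R2: [0, 0, 0, 0, 0]
2 nonzero rows, so rank(T) = 2.
T has 5 columns; by rank–nullity, nullity = 5 − 2 = 3.

3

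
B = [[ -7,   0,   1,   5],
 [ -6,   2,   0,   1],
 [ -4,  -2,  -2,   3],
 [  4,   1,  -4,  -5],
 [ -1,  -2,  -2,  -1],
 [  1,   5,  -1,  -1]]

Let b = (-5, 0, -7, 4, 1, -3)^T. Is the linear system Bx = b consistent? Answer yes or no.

no

Row reduce the augmented matrix [B | b].
R2 ← R2 − (6/7)·R1: [0, 2, -6/7, -23/7, 30/7]
R3 ← R3 − (4/7)·R1: [0, -2, -18/7, 1/7, -29/7]
R4 ← R4 + (4/7)·R1: [0, 1, -24/7, -15/7, 8/7]
R5 ← R5 − (1/7)·R1: [0, -2, -15/7, -12/7, 12/7]
R6 ← R6 + (1/7)·R1: [0, 5, -6/7, -2/7, -26/7]
R3 ← R3 + R2: [0, 0, -24/7, -22/7, 1/7]
R4 ← R4 − (1/2)·R2: [0, 0, -3, -1/2, -1]
R5 ← R5 + R2: [0, 0, -3, -5, 6]
R6 ← R6 − (5/2)·R2: [0, 0, 9/7, 111/14, -101/7]
R4 ← R4 − (7/8)·R3: [0, 0, 0, 9/4, -9/8]
R5 ← R5 − (7/8)·R3: [0, 0, 0, -9/4, 47/8]
R6 ← R6 + (3/8)·R3: [0, 0, 0, 27/4, -115/8]
R5 ← R5 + R4: [0, 0, 0, 0, 19/4]
R6 ← R6 − (3)·R4: [0, 0, 0, 0, -11]
R6 ← R6 + (44/19)·R5: [0, 0, 0, 0, 0]
The echelon form has 5 nonzero rows; the last pivot sits in the augmented column, so rank(B) = 4 but rank([B|b]) = 5.
Since the ranks differ, the system is inconsistent.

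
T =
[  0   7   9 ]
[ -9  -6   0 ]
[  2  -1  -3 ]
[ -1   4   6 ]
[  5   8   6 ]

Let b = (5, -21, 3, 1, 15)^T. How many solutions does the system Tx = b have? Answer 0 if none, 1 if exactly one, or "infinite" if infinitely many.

infinite

Row reduce the augmented matrix [T | b].
Swap R1 ↔ R2
R3 ← R3 + (2/9)·R1: [0, -7/3, -3, -5/3]
R4 ← R4 − (1/9)·R1: [0, 14/3, 6, 10/3]
R5 ← R5 + (5/9)·R1: [0, 14/3, 6, 10/3]
R3 ← R3 + (1/3)·R2: [0, 0, 0, 0]
R4 ← R4 − (2/3)·R2: [0, 0, 0, 0]
R5 ← R5 − (2/3)·R2: [0, 0, 0, 0]
The echelon form has 2 nonzero rows, and every pivot lies in the first 3 columns, so rank(T) = rank([T|b]) = 2.
The system is consistent.
rank = 2 < 3 unknowns, so there are infinitely many solutions.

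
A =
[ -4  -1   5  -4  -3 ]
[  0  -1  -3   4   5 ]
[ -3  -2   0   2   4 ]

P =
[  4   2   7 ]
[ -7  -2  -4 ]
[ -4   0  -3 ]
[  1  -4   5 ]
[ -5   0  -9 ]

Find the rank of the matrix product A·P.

2

First compute AP:
[[-18,  10, -32],
 [ -2, -14, -12],
 [-16, -10, -39]]
Now row reduce the product.
R2 ← R2 − (1/9)·R1: [0, -136/9, -76/9]
R3 ← R3 − (8/9)·R1: [0, -170/9, -95/9]
R3 ← R3 − (5/4)·R2: [0, 0, 0]
2 nonzero rows, so rank(AP) = 2.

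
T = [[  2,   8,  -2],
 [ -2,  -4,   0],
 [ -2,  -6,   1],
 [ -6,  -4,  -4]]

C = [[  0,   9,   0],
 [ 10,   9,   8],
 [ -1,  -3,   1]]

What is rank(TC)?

2

First compute TC:
[[ 82,  96,  62],
 [-40, -54, -32],
 [-61, -75, -47],
 [-36, -78, -36]]
Now row reduce the product.
R2 ← R2 + (20/41)·R1: [0, -294/41, -72/41]
R3 ← R3 + (61/82)·R1: [0, -147/41, -36/41]
R4 ← R4 + (18/41)·R1: [0, -1470/41, -360/41]
R3 ← R3 − (1/2)·R2: [0, 0, 0]
R4 ← R4 − (5)·R2: [0, 0, 0]
2 nonzero rows, so rank(TC) = 2.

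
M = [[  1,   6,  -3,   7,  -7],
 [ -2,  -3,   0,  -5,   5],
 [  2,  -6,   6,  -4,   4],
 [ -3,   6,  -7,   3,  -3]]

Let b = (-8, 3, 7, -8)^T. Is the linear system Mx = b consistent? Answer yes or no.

no

Row reduce the augmented matrix [M | b].
R2 ← R2 + (2)·R1: [0, 9, -6, 9, -9, -13]
R3 ← R3 − (2)·R1: [0, -18, 12, -18, 18, 23]
R4 ← R4 + (3)·R1: [0, 24, -16, 24, -24, -32]
R3 ← R3 + (2)·R2: [0, 0, 0, 0, 0, -3]
R4 ← R4 − (8/3)·R2: [0, 0, 0, 0, 0, 8/3]
R4 ← R4 + (8/9)·R3: [0, 0, 0, 0, 0, 0]
The echelon form has 3 nonzero rows; the last pivot sits in the augmented column, so rank(M) = 2 but rank([M|b]) = 3.
Since the ranks differ, the system is inconsistent.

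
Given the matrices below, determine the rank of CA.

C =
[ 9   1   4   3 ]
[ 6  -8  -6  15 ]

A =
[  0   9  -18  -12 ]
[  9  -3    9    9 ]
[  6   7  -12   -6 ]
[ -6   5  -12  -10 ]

First compute CA:
[[ 15, 121, -237, -153],
 [-198, 111, -288, -258]]
Now row reduce the product.
R2 ← R2 + (66/5)·R1: [0, 8541/5, -17082/5, -11388/5]
2 nonzero rows, so rank(CA) = 2.

2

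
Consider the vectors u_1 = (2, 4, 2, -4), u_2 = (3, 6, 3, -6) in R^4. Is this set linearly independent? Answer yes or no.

no

Form the matrix with these vectors as rows and row reduce.
R2 ← R2 − (3/2)·R1: [0, 0, 0, 0]
1 nonzero row, so the 2 vectors span a space of dimension 1.
Since 1 < 2, the vectors are linearly dependent.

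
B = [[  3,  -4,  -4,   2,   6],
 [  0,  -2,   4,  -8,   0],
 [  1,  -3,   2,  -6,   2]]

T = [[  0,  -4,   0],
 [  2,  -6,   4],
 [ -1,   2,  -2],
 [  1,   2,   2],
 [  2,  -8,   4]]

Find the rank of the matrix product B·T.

2

First compute BT:
[[ 10, -40,  20],
 [-16,   4, -32],
 [-10, -10, -20]]
Now row reduce the product.
R2 ← R2 + (8/5)·R1: [0, -60, 0]
R3 ← R3 + R1: [0, -50, 0]
R3 ← R3 − (5/6)·R2: [0, 0, 0]
2 nonzero rows, so rank(BT) = 2.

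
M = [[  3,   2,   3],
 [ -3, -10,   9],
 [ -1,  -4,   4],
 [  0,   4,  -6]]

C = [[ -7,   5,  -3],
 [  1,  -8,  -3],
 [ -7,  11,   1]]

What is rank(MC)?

2

First compute MC:
[[-40,  32, -12],
 [-52, 164,  48],
 [-25,  71,  19],
 [ 46, -98, -18]]
Now row reduce the product.
R2 ← R2 − (13/10)·R1: [0, 612/5, 318/5]
R3 ← R3 − (5/8)·R1: [0, 51, 53/2]
R4 ← R4 + (23/20)·R1: [0, -306/5, -159/5]
R3 ← R3 − (5/12)·R2: [0, 0, 0]
R4 ← R4 + (1/2)·R2: [0, 0, 0]
2 nonzero rows, so rank(MC) = 2.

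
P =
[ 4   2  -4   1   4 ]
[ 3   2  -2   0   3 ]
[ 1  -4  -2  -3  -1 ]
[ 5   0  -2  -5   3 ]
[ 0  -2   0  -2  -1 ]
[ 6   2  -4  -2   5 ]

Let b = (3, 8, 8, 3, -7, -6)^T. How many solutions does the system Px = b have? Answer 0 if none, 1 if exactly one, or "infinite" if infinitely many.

0

Row reduce the augmented matrix [P | b].
R2 ← R2 − (3/4)·R1: [0, 1/2, 1, -3/4, 0, 23/4]
R3 ← R3 − (1/4)·R1: [0, -9/2, -1, -13/4, -2, 29/4]
R4 ← R4 − (5/4)·R1: [0, -5/2, 3, -25/4, -2, -3/4]
R6 ← R6 − (3/2)·R1: [0, -1, 2, -7/2, -1, -21/2]
R3 ← R3 + (9)·R2: [0, 0, 8, -10, -2, 59]
R4 ← R4 + (5)·R2: [0, 0, 8, -10, -2, 28]
R5 ← R5 + (4)·R2: [0, 0, 4, -5, -1, 16]
R6 ← R6 + (2)·R2: [0, 0, 4, -5, -1, 1]
R4 ← R4 − R3: [0, 0, 0, 0, 0, -31]
R5 ← R5 − (1/2)·R3: [0, 0, 0, 0, 0, -27/2]
R6 ← R6 − (1/2)·R3: [0, 0, 0, 0, 0, -57/2]
R5 ← R5 − (27/62)·R4: [0, 0, 0, 0, 0, 0]
R6 ← R6 − (57/62)·R4: [0, 0, 0, 0, 0, 0]
The echelon form has 4 nonzero rows; the last pivot sits in the augmented column, so rank(P) = 3 but rank([P|b]) = 4.
Since the ranks differ, the system is inconsistent.
It has no solutions.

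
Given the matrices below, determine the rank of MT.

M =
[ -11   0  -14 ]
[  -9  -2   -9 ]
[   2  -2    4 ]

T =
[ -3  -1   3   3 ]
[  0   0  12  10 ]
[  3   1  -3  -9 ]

3

First compute MT:
[[ -9,  -3,   9,  93],
 [  0,   0, -24,  34],
 [  6,   2, -30, -50]]
Now row reduce the product.
R3 ← R3 + (2/3)·R1: [0, 0, -24, 12]
R3 ← R3 − R2: [0, 0, 0, -22]
3 nonzero rows, so rank(MT) = 3.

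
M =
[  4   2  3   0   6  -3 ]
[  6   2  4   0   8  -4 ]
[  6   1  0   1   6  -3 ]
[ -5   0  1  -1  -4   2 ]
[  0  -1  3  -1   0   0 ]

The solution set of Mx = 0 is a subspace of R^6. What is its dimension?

Row reduce to echelon form.
R2 ← R2 − (3/2)·R1: [0, -1, -1/2, 0, -1, 1/2]
R3 ← R3 − (3/2)·R1: [0, -2, -9/2, 1, -3, 3/2]
R4 ← R4 + (5/4)·R1: [0, 5/2, 19/4, -1, 7/2, -7/4]
R3 ← R3 − (2)·R2: [0, 0, -7/2, 1, -1, 1/2]
R4 ← R4 + (5/2)·R2: [0, 0, 7/2, -1, 1, -1/2]
R5 ← R5 − R2: [0, 0, 7/2, -1, 1, -1/2]
R4 ← R4 + R3: [0, 0, 0, 0, 0, 0]
R5 ← R5 + R3: [0, 0, 0, 0, 0, 0]
3 nonzero rows, so rank(M) = 3.
M has 6 columns; by rank–nullity, nullity = 6 − 3 = 3.

3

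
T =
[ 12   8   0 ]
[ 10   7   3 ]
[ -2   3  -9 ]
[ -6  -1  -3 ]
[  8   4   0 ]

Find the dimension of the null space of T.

Row reduce to echelon form.
R2 ← R2 − (5/6)·R1: [0, 1/3, 3]
R3 ← R3 + (1/6)·R1: [0, 13/3, -9]
R4 ← R4 + (1/2)·R1: [0, 3, -3]
R5 ← R5 − (2/3)·R1: [0, -4/3, 0]
R3 ← R3 − (13)·R2: [0, 0, -48]
R4 ← R4 − (9)·R2: [0, 0, -30]
R5 ← R5 + (4)·R2: [0, 0, 12]
R4 ← R4 − (5/8)·R3: [0, 0, 0]
R5 ← R5 + (1/4)·R3: [0, 0, 0]
3 nonzero rows, so rank(T) = 3.
T has 3 columns; by rank–nullity, nullity = 3 − 3 = 0.

0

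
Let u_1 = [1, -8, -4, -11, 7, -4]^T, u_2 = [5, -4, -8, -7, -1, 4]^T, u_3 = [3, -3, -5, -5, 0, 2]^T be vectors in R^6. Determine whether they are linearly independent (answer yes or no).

no

Form the matrix with these vectors as rows and row reduce.
R2 ← R2 − (5)·R1: [0, 36, 12, 48, -36, 24]
R3 ← R3 − (3)·R1: [0, 21, 7, 28, -21, 14]
R3 ← R3 − (7/12)·R2: [0, 0, 0, 0, 0, 0]
2 nonzero rows, so the 3 vectors span a space of dimension 2.
Since 2 < 3, the vectors are linearly dependent.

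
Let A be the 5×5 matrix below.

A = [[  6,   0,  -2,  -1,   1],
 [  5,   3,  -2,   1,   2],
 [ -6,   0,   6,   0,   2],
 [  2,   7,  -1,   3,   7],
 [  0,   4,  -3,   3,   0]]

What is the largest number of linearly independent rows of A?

Row reduce to echelon form.
R2 ← R2 − (5/6)·R1: [0, 3, -1/3, 11/6, 7/6]
R3 ← R3 + R1: [0, 0, 4, -1, 3]
R4 ← R4 − (1/3)·R1: [0, 7, -1/3, 10/3, 20/3]
R4 ← R4 − (7/3)·R2: [0, 0, 4/9, -17/18, 71/18]
R5 ← R5 − (4/3)·R2: [0, 0, -23/9, 5/9, -14/9]
R4 ← R4 − (1/9)·R3: [0, 0, 0, -5/6, 65/18]
R5 ← R5 + (23/36)·R3: [0, 0, 0, -1/12, 13/36]
R5 ← R5 − (1/10)·R4: [0, 0, 0, 0, 0]
Echelon form has 4 nonzero rows, so rank(A) = 4.
The rank gives the maximum number of linearly independent rows: 4.

4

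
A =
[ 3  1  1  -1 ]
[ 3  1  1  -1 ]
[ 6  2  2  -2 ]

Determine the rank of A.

Row reduce to echelon form.
R2 ← R2 − R1: [0, 0, 0, 0]
R3 ← R3 − (2)·R1: [0, 0, 0, 0]
Echelon form has 1 nonzero row, so rank(A) = 1.

1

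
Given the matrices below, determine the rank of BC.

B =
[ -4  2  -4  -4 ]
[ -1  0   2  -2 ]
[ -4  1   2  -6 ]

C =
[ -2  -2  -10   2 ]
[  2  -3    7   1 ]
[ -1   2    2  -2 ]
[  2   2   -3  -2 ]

First compute BC:
[[  8, -14,  58,  10],
 [ -4,   2,  20,  -2],
 [ -4,  -3,  69,   1]]
Now row reduce the product.
R2 ← R2 + (1/2)·R1: [0, -5, 49, 3]
R3 ← R3 + (1/2)·R1: [0, -10, 98, 6]
R3 ← R3 − (2)·R2: [0, 0, 0, 0]
2 nonzero rows, so rank(BC) = 2.

2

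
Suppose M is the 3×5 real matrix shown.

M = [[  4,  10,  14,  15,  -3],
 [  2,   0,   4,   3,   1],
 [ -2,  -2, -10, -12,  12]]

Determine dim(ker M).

Row reduce to echelon form.
R2 ← R2 − (1/2)·R1: [0, -5, -3, -9/2, 5/2]
R3 ← R3 + (1/2)·R1: [0, 3, -3, -9/2, 21/2]
R3 ← R3 + (3/5)·R2: [0, 0, -24/5, -36/5, 12]
3 nonzero rows, so rank(M) = 3.
M has 5 columns; by rank–nullity, nullity = 5 − 3 = 2.

2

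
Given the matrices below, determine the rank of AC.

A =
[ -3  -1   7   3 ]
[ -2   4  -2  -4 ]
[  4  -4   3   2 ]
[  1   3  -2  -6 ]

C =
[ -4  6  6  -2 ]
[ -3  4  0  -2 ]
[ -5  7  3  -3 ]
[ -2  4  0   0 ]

First compute AC:
[[-26,  39,   3, -13],
 [ 14, -26, -18,   2],
 [-23,  37,  33,  -9],
 [  9, -20,   0,  -2]]
Now row reduce the product.
R2 ← R2 + (7/13)·R1: [0, -5, -213/13, -5]
R3 ← R3 − (23/26)·R1: [0, 5/2, 789/26, 5/2]
R4 ← R4 + (9/26)·R1: [0, -13/2, 27/26, -13/2]
R3 ← R3 + (1/2)·R2: [0, 0, 288/13, 0]
R4 ← R4 − (13/10)·R2: [0, 0, 1452/65, 0]
R4 ← R4 − (121/120)·R3: [0, 0, 0, 0]
3 nonzero rows, so rank(AC) = 3.

3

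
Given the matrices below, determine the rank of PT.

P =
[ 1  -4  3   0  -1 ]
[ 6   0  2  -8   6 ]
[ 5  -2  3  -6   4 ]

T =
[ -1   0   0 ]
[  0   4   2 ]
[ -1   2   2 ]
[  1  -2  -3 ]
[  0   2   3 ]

2

First compute PT:
[[ -4, -12,  -5],
 [-16,  32,  46],
 [-14,  18,  32]]
Now row reduce the product.
R2 ← R2 − (4)·R1: [0, 80, 66]
R3 ← R3 − (7/2)·R1: [0, 60, 99/2]
R3 ← R3 − (3/4)·R2: [0, 0, 0]
2 nonzero rows, so rank(PT) = 2.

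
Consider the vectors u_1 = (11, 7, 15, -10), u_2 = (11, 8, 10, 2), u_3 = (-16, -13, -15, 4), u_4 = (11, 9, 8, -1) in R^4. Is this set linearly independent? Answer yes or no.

yes

Form the matrix with these vectors as rows and row reduce.
R2 ← R2 − R1: [0, 1, -5, 12]
R3 ← R3 + (16/11)·R1: [0, -31/11, 75/11, -116/11]
R4 ← R4 − R1: [0, 2, -7, 9]
R3 ← R3 + (31/11)·R2: [0, 0, -80/11, 256/11]
R4 ← R4 − (2)·R2: [0, 0, 3, -15]
R4 ← R4 + (33/80)·R3: [0, 0, 0, -27/5]
4 nonzero rows, so the 4 vectors span a space of dimension 4.
Since 4 = 4, the vectors are linearly independent.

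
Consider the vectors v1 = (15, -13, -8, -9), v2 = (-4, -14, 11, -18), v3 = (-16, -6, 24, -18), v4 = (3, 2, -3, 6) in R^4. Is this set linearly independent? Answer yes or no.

yes

Form the matrix with these vectors as rows and row reduce.
R2 ← R2 + (4/15)·R1: [0, -262/15, 133/15, -102/5]
R3 ← R3 + (16/15)·R1: [0, -298/15, 232/15, -138/5]
R4 ← R4 − (1/5)·R1: [0, 23/5, -7/5, 39/5]
R3 ← R3 − (149/131)·R2: [0, 0, 705/131, -576/131]
R4 ← R4 + (69/262)·R2: [0, 0, 245/262, 318/131]
R4 ← R4 − (49/282)·R3: [0, 0, 0, 150/47]
4 nonzero rows, so the 4 vectors span a space of dimension 4.
Since 4 = 4, the vectors are linearly independent.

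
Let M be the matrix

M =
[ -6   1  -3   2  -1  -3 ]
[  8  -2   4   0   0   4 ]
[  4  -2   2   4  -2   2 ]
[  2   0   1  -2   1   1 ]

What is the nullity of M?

4

Row reduce to echelon form.
R2 ← R2 + (4/3)·R1: [0, -2/3, 0, 8/3, -4/3, 0]
R3 ← R3 + (2/3)·R1: [0, -4/3, 0, 16/3, -8/3, 0]
R4 ← R4 + (1/3)·R1: [0, 1/3, 0, -4/3, 2/3, 0]
R3 ← R3 − (2)·R2: [0, 0, 0, 0, 0, 0]
R4 ← R4 + (1/2)·R2: [0, 0, 0, 0, 0, 0]
2 nonzero rows, so rank(M) = 2.
M has 6 columns; by rank–nullity, nullity = 6 − 2 = 4.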